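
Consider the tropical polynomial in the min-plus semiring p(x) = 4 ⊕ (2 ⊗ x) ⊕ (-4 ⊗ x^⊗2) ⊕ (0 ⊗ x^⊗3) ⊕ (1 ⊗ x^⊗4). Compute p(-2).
p(-2) = -8

A tropical monomial a ⊗ x^⊗i evaluates to a + i · x. Evaluating each term at x = -2:
  Term 0 contributes 4 + 0 · -2 = 4
  Term 1 contributes 2 + 1 · -2 = 0
  Term 2 contributes -4 + 2 · -2 = -8
  Term 3 contributes 0 + 3 · -2 = -6
  Term 4 contributes 1 + 4 · -2 = -7
p(-2) = ⊕ of these = min[4, 0, -8, -6, -7] = -8.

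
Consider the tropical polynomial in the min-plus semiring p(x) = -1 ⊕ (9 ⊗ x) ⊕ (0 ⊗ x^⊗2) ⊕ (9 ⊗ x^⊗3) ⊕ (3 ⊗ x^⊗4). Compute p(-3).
p(-3) = -9

A tropical monomial a ⊗ x^⊗i evaluates to a + i · x. Evaluating each term at x = -3:
  Term 0 contributes -1 + 0 · -3 = -1
  Term 1 contributes 9 + 1 · -3 = 6
  Term 2 contributes 0 + 2 · -3 = -6
  Term 3 contributes 9 + 3 · -3 = 0
  Term 4 contributes 3 + 4 · -3 = -9
p(-3) = ⊕ of these = min[-1, 6, -6, 0, -9] = -9.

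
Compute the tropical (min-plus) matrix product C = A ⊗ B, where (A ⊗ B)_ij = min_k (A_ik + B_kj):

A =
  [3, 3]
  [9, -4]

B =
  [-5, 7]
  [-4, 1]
A ⊗ B =
  [-2, 4]
  [-8, -3]

Apply the min-plus product entry-by-entry:
  C[0][0] = min over k of (A[0][0] + B[0][0] = 3 + -5 = -2, A[0][1] + B[1][0] = 3 + -4 = -1) = -2 (attained at k = 0)
  C[0][1] = min over k of (A[0][0] + B[0][1] = 3 + 7 = 10, A[0][1] + B[1][1] = 3 + 1 = 4) = 4 (attained at k = 1)
  C[1][0] = min over k of (A[1][0] + B[0][0] = 9 + -5 = 4, A[1][1] + B[1][0] = -4 + -4 = -8) = -8 (attained at k = 1)
  C[1][1] = min over k of (A[1][0] + B[0][1] = 9 + 7 = 16, A[1][1] + B[1][1] = -4 + 1 = -3) = -3 (attained at k = 1)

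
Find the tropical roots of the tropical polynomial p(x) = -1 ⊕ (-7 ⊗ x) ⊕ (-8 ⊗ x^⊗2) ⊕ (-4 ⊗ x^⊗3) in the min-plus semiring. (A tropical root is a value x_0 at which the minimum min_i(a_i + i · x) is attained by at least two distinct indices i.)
Roots: {-4, 1, 6}

Each tropical root is a break point of the lower envelope of the lines y = a_i + i · x (there are 4 lines, with slopes 0, 1, ..., 3). Only the lines that attain the minimum somewhere contribute to roots; other lines are dominated. Here the surviving (envelope) indices are i = 3, i = 2, i = 1, i = 0.
Intersections between consecutive envelope lines give the roots: for adjacent envelope indices i < j the intersection is x = (a_i − a_j) / (j − i). Reading off the sorted break points: {-4, 1, 6}.
Verification: at each break x_0, at least two indices attain the minimum of min_i(a_i + i · x_0).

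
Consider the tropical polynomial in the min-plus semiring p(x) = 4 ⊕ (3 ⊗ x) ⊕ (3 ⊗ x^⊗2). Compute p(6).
p(6) = 4

A tropical monomial a ⊗ x^⊗i evaluates to a + i · x. Evaluating each term at x = 6:
  Term 0 contributes 4 + 0 · 6 = 4
  Term 1 contributes 3 + 1 · 6 = 9
  Term 2 contributes 3 + 2 · 6 = 15
p(6) = ⊕ of these = min[4, 9, 15] = 4.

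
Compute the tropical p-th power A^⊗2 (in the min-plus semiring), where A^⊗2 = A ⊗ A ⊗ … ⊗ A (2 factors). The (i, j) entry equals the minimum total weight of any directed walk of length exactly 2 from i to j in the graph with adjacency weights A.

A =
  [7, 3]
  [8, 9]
A^⊗2 =
  [11, 10]
  [15, 11]

Each entry (A^⊗2)_ij equals the minimum over all length-2 walks i = v_0 → v_1 → … → v_2 = j of Σ_t A[v_t][v_{t+1}]. For example, for (i, j) = (0, 1) we minimise over 2 possible intermediate vertex sequences; the minimum is 10, attained along the walk 0 → 0 → 1.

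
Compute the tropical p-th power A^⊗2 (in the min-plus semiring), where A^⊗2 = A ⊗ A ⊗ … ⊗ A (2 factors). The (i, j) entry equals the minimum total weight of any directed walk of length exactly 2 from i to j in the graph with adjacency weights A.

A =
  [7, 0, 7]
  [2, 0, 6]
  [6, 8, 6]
A^⊗2 =
  [2, 0, 6]
  [2, 0, 6]
  [10, 6, 12]

Each entry (A^⊗2)_ij equals the minimum over all length-2 walks i = v_0 → v_1 → … → v_2 = j of Σ_t A[v_t][v_{t+1}]. For example, for (i, j) = (0, 2) we minimise over 3 possible intermediate vertex sequences; the minimum is 6, attained along the walk 0 → 1 → 2.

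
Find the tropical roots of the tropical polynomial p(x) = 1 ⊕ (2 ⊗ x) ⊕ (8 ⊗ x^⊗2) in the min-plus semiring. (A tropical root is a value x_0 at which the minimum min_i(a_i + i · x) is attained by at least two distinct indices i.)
Roots: {-6, -1}

Each tropical root is a break point of the lower envelope of the lines y = a_i + i · x (there are 3 lines, with slopes 0, 1, ..., 2). Only the lines that attain the minimum somewhere contribute to roots; other lines are dominated. Here the surviving (envelope) indices are i = 2, i = 1, i = 0.
Intersections between consecutive envelope lines give the roots: for adjacent envelope indices i < j the intersection is x = (a_i − a_j) / (j − i). Reading off the sorted break points: {-6, -1}.
Verification: at each break x_0, at least two indices attain the minimum of min_i(a_i + i · x_0).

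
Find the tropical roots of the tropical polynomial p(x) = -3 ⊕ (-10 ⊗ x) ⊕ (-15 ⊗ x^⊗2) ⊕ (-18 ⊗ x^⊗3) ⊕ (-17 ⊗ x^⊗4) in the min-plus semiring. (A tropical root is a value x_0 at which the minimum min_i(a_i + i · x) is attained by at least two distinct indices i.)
Roots: {-1, 3, 5, 7}

Each tropical root is a break point of the lower envelope of the lines y = a_i + i · x (there are 5 lines, with slopes 0, 1, ..., 4). Only the lines that attain the minimum somewhere contribute to roots; other lines are dominated. Here the surviving (envelope) indices are i = 4, i = 3, i = 2, i = 1, i = 0.
Intersections between consecutive envelope lines give the roots: for adjacent envelope indices i < j the intersection is x = (a_i − a_j) / (j − i). Reading off the sorted break points: {-1, 3, 5, 7}.
Verification: at each break x_0, at least two indices attain the minimum of min_i(a_i + i · x_0).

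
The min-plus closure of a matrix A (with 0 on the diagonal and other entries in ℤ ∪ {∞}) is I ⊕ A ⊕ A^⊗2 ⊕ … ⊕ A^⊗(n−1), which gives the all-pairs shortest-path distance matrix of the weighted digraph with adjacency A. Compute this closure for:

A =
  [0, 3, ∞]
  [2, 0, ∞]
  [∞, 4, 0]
Closure =
  [0, 3, ∞]
  [2, 0, ∞]
  [6, 4, 0]

This is the Floyd-Warshall all-pairs shortest-path computation. For each intermediate vertex k = 0, 1, …, 2, update dist[i][j] ← min(dist[i][j], dist[i][k] + dist[k][j]). The final matrix gives, for each (i, j), the minimum total weight of any directed path from i to j (possibly empty when i = j).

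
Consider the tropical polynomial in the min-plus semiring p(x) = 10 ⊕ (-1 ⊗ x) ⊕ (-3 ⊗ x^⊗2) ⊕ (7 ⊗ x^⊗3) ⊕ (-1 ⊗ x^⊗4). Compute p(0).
p(0) = -3

A tropical monomial a ⊗ x^⊗i evaluates to a + i · x. Evaluating each term at x = 0:
  Term 0 contributes 10 + 0 · 0 = 10
  Term 1 contributes -1 + 1 · 0 = -1
  Term 2 contributes -3 + 2 · 0 = -3
  Term 3 contributes 7 + 3 · 0 = 7
  Term 4 contributes -1 + 4 · 0 = -1
p(0) = ⊕ of these = min[10, -1, -3, 7, -1] = -3.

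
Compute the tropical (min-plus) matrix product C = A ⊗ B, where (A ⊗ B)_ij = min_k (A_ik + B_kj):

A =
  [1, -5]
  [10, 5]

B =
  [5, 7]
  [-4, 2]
A ⊗ B =
  [-9, -3]
  [1, 7]

Apply the min-plus product entry-by-entry:
  C[0][0] = min over k of (A[0][0] + B[0][0] = 1 + 5 = 6, A[0][1] + B[1][0] = -5 + -4 = -9) = -9 (attained at k = 1)
  C[0][1] = min over k of (A[0][0] + B[0][1] = 1 + 7 = 8, A[0][1] + B[1][1] = -5 + 2 = -3) = -3 (attained at k = 1)
  C[1][0] = min over k of (A[1][0] + B[0][0] = 10 + 5 = 15, A[1][1] + B[1][0] = 5 + -4 = 1) = 1 (attained at k = 1)
  C[1][1] = min over k of (A[1][0] + B[0][1] = 10 + 7 = 17, A[1][1] + B[1][1] = 5 + 2 = 7) = 7 (attained at k = 1)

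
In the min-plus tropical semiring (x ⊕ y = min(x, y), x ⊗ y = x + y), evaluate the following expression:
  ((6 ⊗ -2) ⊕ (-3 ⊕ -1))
((6 ⊗ -2) ⊕ (-3 ⊕ -1)) = -3

Expand innermost to outermost. Recall ⊕ takes the minimum of its arguments and ⊗ takes their sum. Working out the expression ((6 ⊗ -2) ⊕ (-3 ⊕ -1)) gives -3.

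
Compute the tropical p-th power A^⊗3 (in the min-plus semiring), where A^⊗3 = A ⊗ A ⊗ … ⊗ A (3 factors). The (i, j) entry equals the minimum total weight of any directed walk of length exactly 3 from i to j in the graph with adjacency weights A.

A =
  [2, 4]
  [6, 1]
A^⊗3 =
  [6, 6]
  [8, 3]

Each entry (A^⊗3)_ij equals the minimum over all length-3 walks i = v_0 → v_1 → … → v_3 = j of Σ_t A[v_t][v_{t+1}]. For example, for (i, j) = (0, 1) we minimise over 4 possible intermediate vertex sequences; the minimum is 6, attained along the walk 0 → 1 → 1 → 1.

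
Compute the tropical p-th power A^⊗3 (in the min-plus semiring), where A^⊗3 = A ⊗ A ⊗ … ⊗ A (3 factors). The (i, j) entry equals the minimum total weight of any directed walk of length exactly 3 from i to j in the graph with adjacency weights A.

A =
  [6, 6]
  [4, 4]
A^⊗3 =
  [14, 14]
  [12, 12]

Each entry (A^⊗3)_ij equals the minimum over all length-3 walks i = v_0 → v_1 → … → v_3 = j of Σ_t A[v_t][v_{t+1}]. For example, for (i, j) = (0, 1) we minimise over 4 possible intermediate vertex sequences; the minimum is 14, attained along the walk 0 → 1 → 1 → 1.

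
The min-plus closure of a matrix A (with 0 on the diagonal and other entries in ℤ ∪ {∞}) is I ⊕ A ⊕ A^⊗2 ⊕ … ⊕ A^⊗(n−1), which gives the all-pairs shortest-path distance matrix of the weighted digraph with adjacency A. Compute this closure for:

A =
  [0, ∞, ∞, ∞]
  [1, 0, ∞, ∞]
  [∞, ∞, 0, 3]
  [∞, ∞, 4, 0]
Closure =
  [0, ∞, ∞, ∞]
  [1, 0, ∞, ∞]
  [∞, ∞, 0, 3]
  [∞, ∞, 4, 0]

This is the Floyd-Warshall all-pairs shortest-path computation. For each intermediate vertex k = 0, 1, …, 3, update dist[i][j] ← min(dist[i][j], dist[i][k] + dist[k][j]). The final matrix gives, for each (i, j), the minimum total weight of any directed path from i to j (possibly empty when i = j).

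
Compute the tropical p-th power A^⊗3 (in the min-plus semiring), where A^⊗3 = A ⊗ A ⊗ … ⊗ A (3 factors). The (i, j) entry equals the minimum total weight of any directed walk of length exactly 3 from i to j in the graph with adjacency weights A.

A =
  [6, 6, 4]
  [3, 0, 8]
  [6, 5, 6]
A^⊗3 =
  [9, 6, 13]
  [3, 0, 7]
  [8, 5, 12]

Each entry (A^⊗3)_ij equals the minimum over all length-3 walks i = v_0 → v_1 → … → v_3 = j of Σ_t A[v_t][v_{t+1}]. For example, for (i, j) = (0, 2) we minimise over 9 possible intermediate vertex sequences; the minimum is 13, attained along the walk 0 → 1 → 0 → 2.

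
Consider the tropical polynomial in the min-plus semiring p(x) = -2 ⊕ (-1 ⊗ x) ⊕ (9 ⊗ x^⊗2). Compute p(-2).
p(-2) = -3

A tropical monomial a ⊗ x^⊗i evaluates to a + i · x. Evaluating each term at x = -2:
  Term 0 contributes -2 + 0 · -2 = -2
  Term 1 contributes -1 + 1 · -2 = -3
  Term 2 contributes 9 + 2 · -2 = 5
p(-2) = ⊕ of these = min[-2, -3, 5] = -3.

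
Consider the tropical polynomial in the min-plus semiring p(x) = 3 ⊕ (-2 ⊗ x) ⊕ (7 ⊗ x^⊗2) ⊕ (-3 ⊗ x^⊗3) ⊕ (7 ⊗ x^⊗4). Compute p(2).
p(2) = 0

A tropical monomial a ⊗ x^⊗i evaluates to a + i · x. Evaluating each term at x = 2:
  Term 0 contributes 3 + 0 · 2 = 3
  Term 1 contributes -2 + 1 · 2 = 0
  Term 2 contributes 7 + 2 · 2 = 11
  Term 3 contributes -3 + 3 · 2 = 3
  Term 4 contributes 7 + 4 · 2 = 15
p(2) = ⊕ of these = min[3, 0, 11, 3, 15] = 0.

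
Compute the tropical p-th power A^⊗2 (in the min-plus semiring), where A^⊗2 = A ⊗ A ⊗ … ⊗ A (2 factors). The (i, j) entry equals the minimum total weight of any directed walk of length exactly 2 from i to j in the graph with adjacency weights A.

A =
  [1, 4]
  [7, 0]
A^⊗2 =
  [2, 4]
  [7, 0]

Each entry (A^⊗2)_ij equals the minimum over all length-2 walks i = v_0 → v_1 → … → v_2 = j of Σ_t A[v_t][v_{t+1}]. For example, for (i, j) = (0, 1) we minimise over 2 possible intermediate vertex sequences; the minimum is 4, attained along the walk 0 → 1 → 1.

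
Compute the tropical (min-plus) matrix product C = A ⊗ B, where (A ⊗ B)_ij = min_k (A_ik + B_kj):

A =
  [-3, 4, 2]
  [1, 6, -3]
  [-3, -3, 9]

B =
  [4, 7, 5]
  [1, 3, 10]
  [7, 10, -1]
A ⊗ B =
  [1, 4, 1]
  [4, 7, -4]
  [-2, 0, 2]

Apply the min-plus product entry-by-entry:
  C[0][0] = min over k of (A[0][0] + B[0][0] = -3 + 4 = 1, A[0][1] + B[1][0] = 4 + 1 = 5, A[0][2] + B[2][0] = 2 + 7 = 9) = 1 (attained at k = 0)
  C[0][1] = min over k of (A[0][0] + B[0][1] = -3 + 7 = 4, A[0][1] + B[1][1] = 4 + 3 = 7, A[0][2] + B[2][1] = 2 + 10 = 12) = 4 (attained at k = 0)
  C[0][2] = min over k of (A[0][0] + B[0][2] = -3 + 5 = 2, A[0][1] + B[1][2] = 4 + 10 = 14, A[0][2] + B[2][2] = 2 + -1 = 1) = 1 (attained at k = 2)
  C[1][0] = min over k of (A[1][0] + B[0][0] = 1 + 4 = 5, A[1][1] + B[1][0] = 6 + 1 = 7, A[1][2] + B[2][0] = -3 + 7 = 4) = 4 (attained at k = 2)
  C[1][1] = min over k of (A[1][0] + B[0][1] = 1 + 7 = 8, A[1][1] + B[1][1] = 6 + 3 = 9, A[1][2] + B[2][1] = -3 + 10 = 7) = 7 (attained at k = 2)
  C[1][2] = min over k of (A[1][0] + B[0][2] = 1 + 5 = 6, A[1][1] + B[1][2] = 6 + 10 = 16, A[1][2] + B[2][2] = -3 + -1 = -4) = -4 (attained at k = 2)
  C[2][0] = min over k of (A[2][0] + B[0][0] = -3 + 4 = 1, A[2][1] + B[1][0] = -3 + 1 = -2, A[2][2] + B[2][0] = 9 + 7 = 16) = -2 (attained at k = 1)
  C[2][1] = min over k of (A[2][0] + B[0][1] = -3 + 7 = 4, A[2][1] + B[1][1] = -3 + 3 = 0, A[2][2] + B[2][1] = 9 + 10 = 19) = 0 (attained at k = 1)
  C[2][2] = min over k of (A[2][0] + B[0][2] = -3 + 5 = 2, A[2][1] + B[1][2] = -3 + 10 = 7, A[2][2] + B[2][2] = 9 + -1 = 8) = 2 (attained at k = 0)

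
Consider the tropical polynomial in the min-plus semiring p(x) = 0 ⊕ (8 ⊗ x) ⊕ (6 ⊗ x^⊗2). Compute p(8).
p(8) = 0

A tropical monomial a ⊗ x^⊗i evaluates to a + i · x. Evaluating each term at x = 8:
  Term 0 contributes 0 + 0 · 8 = 0
  Term 1 contributes 8 + 1 · 8 = 16
  Term 2 contributes 6 + 2 · 8 = 22
p(8) = ⊕ of these = min[0, 16, 22] = 0.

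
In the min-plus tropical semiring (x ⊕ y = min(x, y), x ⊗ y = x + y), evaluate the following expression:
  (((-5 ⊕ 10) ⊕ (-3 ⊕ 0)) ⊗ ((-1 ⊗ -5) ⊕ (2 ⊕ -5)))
(((-5 ⊕ 10) ⊕ (-3 ⊕ 0)) ⊗ ((-1 ⊗ -5) ⊕ (2 ⊕ -5))) = -11

Expand innermost to outermost. Recall ⊕ takes the minimum of its arguments and ⊗ takes their sum. Working out the expression (((-5 ⊕ 10) ⊕ (-3 ⊕ 0)) ⊗ ((-1 ⊗ -5) ⊕ (2 ⊕ -5))) gives -11.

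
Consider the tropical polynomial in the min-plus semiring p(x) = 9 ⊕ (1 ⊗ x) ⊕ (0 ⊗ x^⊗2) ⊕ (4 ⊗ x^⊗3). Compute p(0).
p(0) = 0

A tropical monomial a ⊗ x^⊗i evaluates to a + i · x. Evaluating each term at x = 0:
  Term 0 contributes 9 + 0 · 0 = 9
  Term 1 contributes 1 + 1 · 0 = 1
  Term 2 contributes 0 + 2 · 0 = 0
  Term 3 contributes 4 + 3 · 0 = 4
p(0) = ⊕ of these = min[9, 1, 0, 4] = 0.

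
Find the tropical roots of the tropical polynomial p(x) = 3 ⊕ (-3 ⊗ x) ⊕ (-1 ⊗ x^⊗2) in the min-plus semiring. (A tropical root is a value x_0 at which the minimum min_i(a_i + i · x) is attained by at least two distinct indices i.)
Roots: {-2, 6}

Each tropical root is a break point of the lower envelope of the lines y = a_i + i · x (there are 3 lines, with slopes 0, 1, ..., 2). Only the lines that attain the minimum somewhere contribute to roots; other lines are dominated. Here the surviving (envelope) indices are i = 2, i = 1, i = 0.
Intersections between consecutive envelope lines give the roots: for adjacent envelope indices i < j the intersection is x = (a_i − a_j) / (j − i). Reading off the sorted break points: {-2, 6}.
Verification: at each break x_0, at least two indices attain the minimum of min_i(a_i + i · x_0).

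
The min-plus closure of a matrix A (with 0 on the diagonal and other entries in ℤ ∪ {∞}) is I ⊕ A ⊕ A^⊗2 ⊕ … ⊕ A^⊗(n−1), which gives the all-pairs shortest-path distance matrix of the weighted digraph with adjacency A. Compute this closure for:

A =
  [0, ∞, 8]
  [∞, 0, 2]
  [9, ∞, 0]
Closure =
  [0, ∞, 8]
  [11, 0, 2]
  [9, ∞, 0]

This is the Floyd-Warshall all-pairs shortest-path computation. For each intermediate vertex k = 0, 1, …, 2, update dist[i][j] ← min(dist[i][j], dist[i][k] + dist[k][j]). The final matrix gives, for each (i, j), the minimum total weight of any directed path from i to j (possibly empty when i = j).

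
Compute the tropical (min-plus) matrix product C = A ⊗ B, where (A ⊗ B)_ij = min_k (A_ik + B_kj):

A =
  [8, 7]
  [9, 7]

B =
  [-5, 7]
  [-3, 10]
A ⊗ B =
  [3, 15]
  [4, 16]

Apply the min-plus product entry-by-entry:
  C[0][0] = min over k of (A[0][0] + B[0][0] = 8 + -5 = 3, A[0][1] + B[1][0] = 7 + -3 = 4) = 3 (attained at k = 0)
  C[0][1] = min over k of (A[0][0] + B[0][1] = 8 + 7 = 15, A[0][1] + B[1][1] = 7 + 10 = 17) = 15 (attained at k = 0)
  C[1][0] = min over k of (A[1][0] + B[0][0] = 9 + -5 = 4, A[1][1] + B[1][0] = 7 + -3 = 4) = 4 (attained at k = 0)
  C[1][1] = min over k of (A[1][0] + B[0][1] = 9 + 7 = 16, A[1][1] + B[1][1] = 7 + 10 = 17) = 16 (attained at k = 0)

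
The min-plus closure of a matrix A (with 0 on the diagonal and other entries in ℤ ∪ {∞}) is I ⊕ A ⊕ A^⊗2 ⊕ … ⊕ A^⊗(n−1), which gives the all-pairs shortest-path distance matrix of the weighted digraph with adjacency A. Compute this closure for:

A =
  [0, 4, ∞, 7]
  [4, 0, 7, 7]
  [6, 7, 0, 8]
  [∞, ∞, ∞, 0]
Closure =
  [0, 4, 11, 7]
  [4, 0, 7, 7]
  [6, 7, 0, 8]
  [∞, ∞, ∞, 0]

This is the Floyd-Warshall all-pairs shortest-path computation. For each intermediate vertex k = 0, 1, …, 3, update dist[i][j] ← min(dist[i][j], dist[i][k] + dist[k][j]). The final matrix gives, for each (i, j), the minimum total weight of any directed path from i to j (possibly empty when i = j).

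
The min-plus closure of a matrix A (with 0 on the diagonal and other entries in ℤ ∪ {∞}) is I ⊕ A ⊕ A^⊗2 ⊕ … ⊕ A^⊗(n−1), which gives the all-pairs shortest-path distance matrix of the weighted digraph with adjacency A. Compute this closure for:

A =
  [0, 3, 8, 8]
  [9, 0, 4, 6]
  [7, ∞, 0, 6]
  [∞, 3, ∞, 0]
Closure =
  [0, 3, 7, 8]
  [9, 0, 4, 6]
  [7, 9, 0, 6]
  [12, 3, 7, 0]

This is the Floyd-Warshall all-pairs shortest-path computation. For each intermediate vertex k = 0, 1, …, 3, update dist[i][j] ← min(dist[i][j], dist[i][k] + dist[k][j]). The final matrix gives, for each (i, j), the minimum total weight of any directed path from i to j (possibly empty when i = j).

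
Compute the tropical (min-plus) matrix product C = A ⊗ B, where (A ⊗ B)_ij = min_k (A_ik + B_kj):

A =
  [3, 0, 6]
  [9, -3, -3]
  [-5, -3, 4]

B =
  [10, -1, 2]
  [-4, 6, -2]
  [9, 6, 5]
A ⊗ B =
  [-4, 2, -2]
  [-7, 3, -5]
  [-7, -6, -5]

Apply the min-plus product entry-by-entry:
  C[0][0] = min over k of (A[0][0] + B[0][0] = 3 + 10 = 13, A[0][1] + B[1][0] = 0 + -4 = -4, A[0][2] + B[2][0] = 6 + 9 = 15) = -4 (attained at k = 1)
  C[0][1] = min over k of (A[0][0] + B[0][1] = 3 + -1 = 2, A[0][1] + B[1][1] = 0 + 6 = 6, A[0][2] + B[2][1] = 6 + 6 = 12) = 2 (attained at k = 0)
  C[0][2] = min over k of (A[0][0] + B[0][2] = 3 + 2 = 5, A[0][1] + B[1][2] = 0 + -2 = -2, A[0][2] + B[2][2] = 6 + 5 = 11) = -2 (attained at k = 1)
  C[1][0] = min over k of (A[1][0] + B[0][0] = 9 + 10 = 19, A[1][1] + B[1][0] = -3 + -4 = -7, A[1][2] + B[2][0] = -3 + 9 = 6) = -7 (attained at k = 1)
  C[1][1] = min over k of (A[1][0] + B[0][1] = 9 + -1 = 8, A[1][1] + B[1][1] = -3 + 6 = 3, A[1][2] + B[2][1] = -3 + 6 = 3) = 3 (attained at k = 1)
  C[1][2] = min over k of (A[1][0] + B[0][2] = 9 + 2 = 11, A[1][1] + B[1][2] = -3 + -2 = -5, A[1][2] + B[2][2] = -3 + 5 = 2) = -5 (attained at k = 1)
  C[2][0] = min over k of (A[2][0] + B[0][0] = -5 + 10 = 5, A[2][1] + B[1][0] = -3 + -4 = -7, A[2][2] + B[2][0] = 4 + 9 = 13) = -7 (attained at k = 1)
  C[2][1] = min over k of (A[2][0] + B[0][1] = -5 + -1 = -6, A[2][1] + B[1][1] = -3 + 6 = 3, A[2][2] + B[2][1] = 4 + 6 = 10) = -6 (attained at k = 0)
  C[2][2] = min over k of (A[2][0] + B[0][2] = -5 + 2 = -3, A[2][1] + B[1][2] = -3 + -2 = -5, A[2][2] + B[2][2] = 4 + 5 = 9) = -5 (attained at k = 1)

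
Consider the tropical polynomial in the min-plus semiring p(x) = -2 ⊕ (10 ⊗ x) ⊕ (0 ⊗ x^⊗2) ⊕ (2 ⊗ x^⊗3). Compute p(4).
p(4) = -2

A tropical monomial a ⊗ x^⊗i evaluates to a + i · x. Evaluating each term at x = 4:
  Term 0 contributes -2 + 0 · 4 = -2
  Term 1 contributes 10 + 1 · 4 = 14
  Term 2 contributes 0 + 2 · 4 = 8
  Term 3 contributes 2 + 3 · 4 = 14
p(4) = ⊕ of these = min[-2, 14, 8, 14] = -2.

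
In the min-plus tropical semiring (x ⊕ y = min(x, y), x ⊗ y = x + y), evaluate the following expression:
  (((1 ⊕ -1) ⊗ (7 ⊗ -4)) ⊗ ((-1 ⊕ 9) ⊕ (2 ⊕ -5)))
(((1 ⊕ -1) ⊗ (7 ⊗ -4)) ⊗ ((-1 ⊕ 9) ⊕ (2 ⊕ -5))) = -3

Expand innermost to outermost. Recall ⊕ takes the minimum of its arguments and ⊗ takes their sum. Working out the expression (((1 ⊕ -1) ⊗ (7 ⊗ -4)) ⊗ ((-1 ⊕ 9) ⊕ (2 ⊕ -5))) gives -3.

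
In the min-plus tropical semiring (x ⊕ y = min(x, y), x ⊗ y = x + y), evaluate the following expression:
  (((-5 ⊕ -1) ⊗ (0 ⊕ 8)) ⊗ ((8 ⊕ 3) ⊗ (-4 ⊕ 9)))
(((-5 ⊕ -1) ⊗ (0 ⊕ 8)) ⊗ ((8 ⊕ 3) ⊗ (-4 ⊕ 9))) = -6

Expand innermost to outermost. Recall ⊕ takes the minimum of its arguments and ⊗ takes their sum. Working out the expression (((-5 ⊕ -1) ⊗ (0 ⊕ 8)) ⊗ ((8 ⊕ 3) ⊗ (-4 ⊕ 9))) gives -6.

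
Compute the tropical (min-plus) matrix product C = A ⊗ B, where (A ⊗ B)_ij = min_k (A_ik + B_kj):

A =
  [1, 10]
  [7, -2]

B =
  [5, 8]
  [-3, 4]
A ⊗ B =
  [6, 9]
  [-5, 2]

Apply the min-plus product entry-by-entry:
  C[0][0] = min over k of (A[0][0] + B[0][0] = 1 + 5 = 6, A[0][1] + B[1][0] = 10 + -3 = 7) = 6 (attained at k = 0)
  C[0][1] = min over k of (A[0][0] + B[0][1] = 1 + 8 = 9, A[0][1] + B[1][1] = 10 + 4 = 14) = 9 (attained at k = 0)
  C[1][0] = min over k of (A[1][0] + B[0][0] = 7 + 5 = 12, A[1][1] + B[1][0] = -2 + -3 = -5) = -5 (attained at k = 1)
  C[1][1] = min over k of (A[1][0] + B[0][1] = 7 + 8 = 15, A[1][1] + B[1][1] = -2 + 4 = 2) = 2 (attained at k = 1)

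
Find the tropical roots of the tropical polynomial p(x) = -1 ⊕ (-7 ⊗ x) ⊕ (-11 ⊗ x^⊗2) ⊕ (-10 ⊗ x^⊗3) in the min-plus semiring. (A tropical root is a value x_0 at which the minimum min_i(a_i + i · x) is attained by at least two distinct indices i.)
Roots: {-1, 4, 6}

Each tropical root is a break point of the lower envelope of the lines y = a_i + i · x (there are 4 lines, with slopes 0, 1, ..., 3). Only the lines that attain the minimum somewhere contribute to roots; other lines are dominated. Here the surviving (envelope) indices are i = 3, i = 2, i = 1, i = 0.
Intersections between consecutive envelope lines give the roots: for adjacent envelope indices i < j the intersection is x = (a_i − a_j) / (j − i). Reading off the sorted break points: {-1, 4, 6}.
Verification: at each break x_0, at least two indices attain the minimum of min_i(a_i + i · x_0).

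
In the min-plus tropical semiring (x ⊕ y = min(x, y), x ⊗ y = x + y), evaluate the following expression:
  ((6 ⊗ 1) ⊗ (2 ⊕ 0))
((6 ⊗ 1) ⊗ (2 ⊕ 0)) = 7

Expand innermost to outermost. Recall ⊕ takes the minimum of its arguments and ⊗ takes their sum. Working out the expression ((6 ⊗ 1) ⊗ (2 ⊕ 0)) gives 7.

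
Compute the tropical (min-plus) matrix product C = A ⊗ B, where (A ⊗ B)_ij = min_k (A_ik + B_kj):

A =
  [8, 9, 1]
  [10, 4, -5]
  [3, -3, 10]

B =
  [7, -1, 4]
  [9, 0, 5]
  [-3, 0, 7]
A ⊗ B =
  [-2, 1, 8]
  [-8, -5, 2]
  [6, -3, 2]

Apply the min-plus product entry-by-entry:
  C[0][0] = min over k of (A[0][0] + B[0][0] = 8 + 7 = 15, A[0][1] + B[1][0] = 9 + 9 = 18, A[0][2] + B[2][0] = 1 + -3 = -2) = -2 (attained at k = 2)
  C[0][1] = min over k of (A[0][0] + B[0][1] = 8 + -1 = 7, A[0][1] + B[1][1] = 9 + 0 = 9, A[0][2] + B[2][1] = 1 + 0 = 1) = 1 (attained at k = 2)
  C[0][2] = min over k of (A[0][0] + B[0][2] = 8 + 4 = 12, A[0][1] + B[1][2] = 9 + 5 = 14, A[0][2] + B[2][2] = 1 + 7 = 8) = 8 (attained at k = 2)
  C[1][0] = min over k of (A[1][0] + B[0][0] = 10 + 7 = 17, A[1][1] + B[1][0] = 4 + 9 = 13, A[1][2] + B[2][0] = -5 + -3 = -8) = -8 (attained at k = 2)
  C[1][1] = min over k of (A[1][0] + B[0][1] = 10 + -1 = 9, A[1][1] + B[1][1] = 4 + 0 = 4, A[1][2] + B[2][1] = -5 + 0 = -5) = -5 (attained at k = 2)
  C[1][2] = min over k of (A[1][0] + B[0][2] = 10 + 4 = 14, A[1][1] + B[1][2] = 4 + 5 = 9, A[1][2] + B[2][2] = -5 + 7 = 2) = 2 (attained at k = 2)
  C[2][0] = min over k of (A[2][0] + B[0][0] = 3 + 7 = 10, A[2][1] + B[1][0] = -3 + 9 = 6, A[2][2] + B[2][0] = 10 + -3 = 7) = 6 (attained at k = 1)
  C[2][1] = min over k of (A[2][0] + B[0][1] = 3 + -1 = 2, A[2][1] + B[1][1] = -3 + 0 = -3, A[2][2] + B[2][1] = 10 + 0 = 10) = -3 (attained at k = 1)
  C[2][2] = min over k of (A[2][0] + B[0][2] = 3 + 4 = 7, A[2][1] + B[1][2] = -3 + 5 = 2, A[2][2] + B[2][2] = 10 + 7 = 17) = 2 (attained at k = 1)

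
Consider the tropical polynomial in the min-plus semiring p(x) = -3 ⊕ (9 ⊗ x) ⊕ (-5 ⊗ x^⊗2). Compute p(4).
p(4) = -3

A tropical monomial a ⊗ x^⊗i evaluates to a + i · x. Evaluating each term at x = 4:
  Term 0 contributes -3 + 0 · 4 = -3
  Term 1 contributes 9 + 1 · 4 = 13
  Term 2 contributes -5 + 2 · 4 = 3
p(4) = ⊕ of these = min[-3, 13, 3] = -3.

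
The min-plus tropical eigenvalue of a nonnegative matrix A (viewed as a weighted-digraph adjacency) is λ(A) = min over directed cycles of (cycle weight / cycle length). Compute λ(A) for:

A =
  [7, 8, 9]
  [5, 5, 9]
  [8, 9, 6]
λ(A) = 5

Enumerate directed cycles and compute their means (weight / length). Sample:
  cycle 0 → 0: weight = 7, length = 1, mean = 7/1 ≈ 7.000
  cycle 1 → 1: weight = 5, length = 1, mean = 5/1 ≈ 5.000
  cycle 2 → 2: weight = 6, length = 1, mean = 6/1 ≈ 6.000
  cycle 0 → 1 → 0: weight = 13, length = 2, mean = 13/2 ≈ 6.500
  cycle 0 → 2 → 0: weight = 17, length = 2, mean = 17/2 ≈ 8.500
  cycle 1 → 0 → 1: weight = 13, length = 2, mean = 13/2 ≈ 6.500
Minimum mean = 5.000, attained e.g. along the cycle 1 → 1 with weight 5 and length 1. So λ(A) = 5/1 = 5.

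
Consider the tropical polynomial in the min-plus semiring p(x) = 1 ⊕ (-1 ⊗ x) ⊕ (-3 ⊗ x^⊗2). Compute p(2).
p(2) = 1

A tropical monomial a ⊗ x^⊗i evaluates to a + i · x. Evaluating each term at x = 2:
  Term 0 contributes 1 + 0 · 2 = 1
  Term 1 contributes -1 + 1 · 2 = 1
  Term 2 contributes -3 + 2 · 2 = 1
p(2) = ⊕ of these = min[1, 1, 1] = 1.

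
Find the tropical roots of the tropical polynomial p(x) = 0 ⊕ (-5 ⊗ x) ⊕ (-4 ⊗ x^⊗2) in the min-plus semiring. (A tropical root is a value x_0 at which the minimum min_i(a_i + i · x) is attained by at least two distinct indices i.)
Roots: {-1, 5}

Each tropical root is a break point of the lower envelope of the lines y = a_i + i · x (there are 3 lines, with slopes 0, 1, ..., 2). Only the lines that attain the minimum somewhere contribute to roots; other lines are dominated. Here the surviving (envelope) indices are i = 2, i = 1, i = 0.
Intersections between consecutive envelope lines give the roots: for adjacent envelope indices i < j the intersection is x = (a_i − a_j) / (j − i). Reading off the sorted break points: {-1, 5}.
Verification: at each break x_0, at least two indices attain the minimum of min_i(a_i + i · x_0).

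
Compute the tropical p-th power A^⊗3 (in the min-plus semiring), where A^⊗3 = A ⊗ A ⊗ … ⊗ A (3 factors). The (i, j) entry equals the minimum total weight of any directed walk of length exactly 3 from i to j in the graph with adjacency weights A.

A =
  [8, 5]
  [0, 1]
A^⊗3 =
  [6, 7]
  [2, 3]

Each entry (A^⊗3)_ij equals the minimum over all length-3 walks i = v_0 → v_1 → … → v_3 = j of Σ_t A[v_t][v_{t+1}]. For example, for (i, j) = (0, 1) we minimise over 4 possible intermediate vertex sequences; the minimum is 7, attained along the walk 0 → 1 → 1 → 1.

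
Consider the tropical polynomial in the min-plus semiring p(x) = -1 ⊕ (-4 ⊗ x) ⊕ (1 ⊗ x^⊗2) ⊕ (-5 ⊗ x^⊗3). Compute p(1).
p(1) = -3

A tropical monomial a ⊗ x^⊗i evaluates to a + i · x. Evaluating each term at x = 1:
  Term 0 contributes -1 + 0 · 1 = -1
  Term 1 contributes -4 + 1 · 1 = -3
  Term 2 contributes 1 + 2 · 1 = 3
  Term 3 contributes -5 + 3 · 1 = -2
p(1) = ⊕ of these = min[-1, -3, 3, -2] = -3.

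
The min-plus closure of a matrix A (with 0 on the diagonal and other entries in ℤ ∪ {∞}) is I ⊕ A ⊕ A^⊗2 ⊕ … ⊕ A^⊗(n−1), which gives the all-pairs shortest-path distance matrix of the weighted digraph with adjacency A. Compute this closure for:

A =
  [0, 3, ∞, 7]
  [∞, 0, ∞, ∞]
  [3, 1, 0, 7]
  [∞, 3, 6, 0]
Closure =
  [0, 3, 13, 7]
  [∞, 0, ∞, ∞]
  [3, 1, 0, 7]
  [9, 3, 6, 0]

This is the Floyd-Warshall all-pairs shortest-path computation. For each intermediate vertex k = 0, 1, …, 3, update dist[i][j] ← min(dist[i][j], dist[i][k] + dist[k][j]). The final matrix gives, for each (i, j), the minimum total weight of any directed path from i to j (possibly empty when i = j).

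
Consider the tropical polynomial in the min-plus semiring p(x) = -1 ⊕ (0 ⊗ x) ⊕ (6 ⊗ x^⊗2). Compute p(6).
p(6) = -1

A tropical monomial a ⊗ x^⊗i evaluates to a + i · x. Evaluating each term at x = 6:
  Term 0 contributes -1 + 0 · 6 = -1
  Term 1 contributes 0 + 1 · 6 = 6
  Term 2 contributes 6 + 2 · 6 = 18
p(6) = ⊕ of these = min[-1, 6, 18] = -1.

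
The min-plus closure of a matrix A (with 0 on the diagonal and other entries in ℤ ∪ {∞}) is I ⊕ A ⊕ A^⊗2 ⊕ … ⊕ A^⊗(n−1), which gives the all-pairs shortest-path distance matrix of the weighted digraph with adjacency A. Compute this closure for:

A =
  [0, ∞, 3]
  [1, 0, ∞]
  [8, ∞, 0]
Closure =
  [0, ∞, 3]
  [1, 0, 4]
  [8, ∞, 0]

This is the Floyd-Warshall all-pairs shortest-path computation. For each intermediate vertex k = 0, 1, …, 2, update dist[i][j] ← min(dist[i][j], dist[i][k] + dist[k][j]). The final matrix gives, for each (i, j), the minimum total weight of any directed path from i to j (possibly empty when i = j).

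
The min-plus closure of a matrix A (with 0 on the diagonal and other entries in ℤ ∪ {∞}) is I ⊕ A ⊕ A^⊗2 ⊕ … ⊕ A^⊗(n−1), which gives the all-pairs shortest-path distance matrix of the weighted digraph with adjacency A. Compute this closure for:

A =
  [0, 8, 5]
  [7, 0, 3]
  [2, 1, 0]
Closure =
  [0, 6, 5]
  [5, 0, 3]
  [2, 1, 0]

This is the Floyd-Warshall all-pairs shortest-path computation. For each intermediate vertex k = 0, 1, …, 2, update dist[i][j] ← min(dist[i][j], dist[i][k] + dist[k][j]). The final matrix gives, for each (i, j), the minimum total weight of any directed path from i to j (possibly empty when i = j).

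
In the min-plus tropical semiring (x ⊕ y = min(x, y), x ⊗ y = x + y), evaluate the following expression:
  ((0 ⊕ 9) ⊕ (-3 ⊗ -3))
((0 ⊕ 9) ⊕ (-3 ⊗ -3)) = -6

Expand innermost to outermost. Recall ⊕ takes the minimum of its arguments and ⊗ takes their sum. Working out the expression ((0 ⊕ 9) ⊕ (-3 ⊗ -3)) gives -6.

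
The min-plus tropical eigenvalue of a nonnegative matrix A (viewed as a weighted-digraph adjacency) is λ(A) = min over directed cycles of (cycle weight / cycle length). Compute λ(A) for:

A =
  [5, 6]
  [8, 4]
λ(A) = 4

Enumerate directed cycles and compute their means (weight / length). Sample:
  cycle 0 → 0: weight = 5, length = 1, mean = 5/1 ≈ 5.000
  cycle 1 → 1: weight = 4, length = 1, mean = 4/1 ≈ 4.000
  cycle 0 → 1 → 0: weight = 14, length = 2, mean = 14/2 ≈ 7.000
  cycle 1 → 0 → 1: weight = 14, length = 2, mean = 14/2 ≈ 7.000
Minimum mean = 4.000, attained e.g. along the cycle 1 → 1 with weight 4 and length 1. So λ(A) = 4/1 = 4.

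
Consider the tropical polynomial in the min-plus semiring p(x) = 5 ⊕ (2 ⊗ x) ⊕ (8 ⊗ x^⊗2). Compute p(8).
p(8) = 5

A tropical monomial a ⊗ x^⊗i evaluates to a + i · x. Evaluating each term at x = 8:
  Term 0 contributes 5 + 0 · 8 = 5
  Term 1 contributes 2 + 1 · 8 = 10
  Term 2 contributes 8 + 2 · 8 = 24
p(8) = ⊕ of these = min[5, 10, 24] = 5.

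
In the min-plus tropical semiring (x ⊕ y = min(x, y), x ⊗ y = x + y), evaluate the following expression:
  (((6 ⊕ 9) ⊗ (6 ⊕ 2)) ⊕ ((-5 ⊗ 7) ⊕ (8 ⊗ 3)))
(((6 ⊕ 9) ⊗ (6 ⊕ 2)) ⊕ ((-5 ⊗ 7) ⊕ (8 ⊗ 3))) = 2

Expand innermost to outermost. Recall ⊕ takes the minimum of its arguments and ⊗ takes their sum. Working out the expression (((6 ⊕ 9) ⊗ (6 ⊕ 2)) ⊕ ((-5 ⊗ 7) ⊕ (8 ⊗ 3))) gives 2.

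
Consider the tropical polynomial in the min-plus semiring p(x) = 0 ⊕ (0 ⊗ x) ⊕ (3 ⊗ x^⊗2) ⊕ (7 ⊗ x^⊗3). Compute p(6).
p(6) = 0

A tropical monomial a ⊗ x^⊗i evaluates to a + i · x. Evaluating each term at x = 6:
  Term 0 contributes 0 + 0 · 6 = 0
  Term 1 contributes 0 + 1 · 6 = 6
  Term 2 contributes 3 + 2 · 6 = 15
  Term 3 contributes 7 + 3 · 6 = 25
p(6) = ⊕ of these = min[0, 6, 15, 25] = 0.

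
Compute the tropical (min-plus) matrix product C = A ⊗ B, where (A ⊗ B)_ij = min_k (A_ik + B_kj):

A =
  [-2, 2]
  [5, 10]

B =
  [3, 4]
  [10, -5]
A ⊗ B =
  [1, -3]
  [8, 5]

Apply the min-plus product entry-by-entry:
  C[0][0] = min over k of (A[0][0] + B[0][0] = -2 + 3 = 1, A[0][1] + B[1][0] = 2 + 10 = 12) = 1 (attained at k = 0)
  C[0][1] = min over k of (A[0][0] + B[0][1] = -2 + 4 = 2, A[0][1] + B[1][1] = 2 + -5 = -3) = -3 (attained at k = 1)
  C[1][0] = min over k of (A[1][0] + B[0][0] = 5 + 3 = 8, A[1][1] + B[1][0] = 10 + 10 = 20) = 8 (attained at k = 0)
  C[1][1] = min over k of (A[1][0] + B[0][1] = 5 + 4 = 9, A[1][1] + B[1][1] = 10 + -5 = 5) = 5 (attained at k = 1)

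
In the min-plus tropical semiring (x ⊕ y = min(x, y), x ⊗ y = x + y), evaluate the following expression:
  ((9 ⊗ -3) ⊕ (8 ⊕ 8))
((9 ⊗ -3) ⊕ (8 ⊕ 8)) = 6

Expand innermost to outermost. Recall ⊕ takes the minimum of its arguments and ⊗ takes their sum. Working out the expression ((9 ⊗ -3) ⊕ (8 ⊕ 8)) gives 6.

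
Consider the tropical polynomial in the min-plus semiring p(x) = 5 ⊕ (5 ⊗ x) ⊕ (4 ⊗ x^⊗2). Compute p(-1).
p(-1) = 2

A tropical monomial a ⊗ x^⊗i evaluates to a + i · x. Evaluating each term at x = -1:
  Term 0 contributes 5 + 0 · -1 = 5
  Term 1 contributes 5 + 1 · -1 = 4
  Term 2 contributes 4 + 2 · -1 = 2
p(-1) = ⊕ of these = min[5, 4, 2] = 2.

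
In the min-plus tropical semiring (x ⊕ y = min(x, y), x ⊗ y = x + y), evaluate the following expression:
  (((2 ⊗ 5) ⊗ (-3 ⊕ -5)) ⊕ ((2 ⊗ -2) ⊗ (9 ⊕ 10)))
(((2 ⊗ 5) ⊗ (-3 ⊕ -5)) ⊕ ((2 ⊗ -2) ⊗ (9 ⊕ 10))) = 2

Expand innermost to outermost. Recall ⊕ takes the minimum of its arguments and ⊗ takes their sum. Working out the expression (((2 ⊗ 5) ⊗ (-3 ⊕ -5)) ⊕ ((2 ⊗ -2) ⊗ (9 ⊕ 10))) gives 2.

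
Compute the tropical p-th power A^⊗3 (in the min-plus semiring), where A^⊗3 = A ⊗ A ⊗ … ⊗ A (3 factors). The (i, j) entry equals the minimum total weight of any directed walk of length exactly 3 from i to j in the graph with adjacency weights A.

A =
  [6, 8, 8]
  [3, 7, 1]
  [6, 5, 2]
A^⊗3 =
  [15, 14, 11]
  [9, 8, 5]
  [10, 9, 6]

Each entry (A^⊗3)_ij equals the minimum over all length-3 walks i = v_0 → v_1 → … → v_3 = j of Σ_t A[v_t][v_{t+1}]. For example, for (i, j) = (0, 2) we minimise over 9 possible intermediate vertex sequences; the minimum is 11, attained along the walk 0 → 1 → 2 → 2.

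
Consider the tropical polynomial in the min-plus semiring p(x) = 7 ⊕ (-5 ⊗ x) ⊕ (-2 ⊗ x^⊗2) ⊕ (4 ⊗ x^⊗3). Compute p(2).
p(2) = -3

A tropical monomial a ⊗ x^⊗i evaluates to a + i · x. Evaluating each term at x = 2:
  Term 0 contributes 7 + 0 · 2 = 7
  Term 1 contributes -5 + 1 · 2 = -3
  Term 2 contributes -2 + 2 · 2 = 2
  Term 3 contributes 4 + 3 · 2 = 10
p(2) = ⊕ of these = min[7, -3, 2, 10] = -3.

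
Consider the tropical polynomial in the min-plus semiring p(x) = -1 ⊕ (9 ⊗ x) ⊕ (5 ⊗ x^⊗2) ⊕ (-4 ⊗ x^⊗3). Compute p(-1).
p(-1) = -7

A tropical monomial a ⊗ x^⊗i evaluates to a + i · x. Evaluating each term at x = -1:
  Term 0 contributes -1 + 0 · -1 = -1
  Term 1 contributes 9 + 1 · -1 = 8
  Term 2 contributes 5 + 2 · -1 = 3
  Term 3 contributes -4 + 3 · -1 = -7
p(-1) = ⊕ of these = min[-1, 8, 3, -7] = -7.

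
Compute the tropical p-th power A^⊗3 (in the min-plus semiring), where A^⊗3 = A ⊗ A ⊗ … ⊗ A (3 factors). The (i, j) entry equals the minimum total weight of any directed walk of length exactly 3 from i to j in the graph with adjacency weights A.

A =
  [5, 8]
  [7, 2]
A^⊗3 =
  [15, 12]
  [11, 6]

Each entry (A^⊗3)_ij equals the minimum over all length-3 walks i = v_0 → v_1 → … → v_3 = j of Σ_t A[v_t][v_{t+1}]. For example, for (i, j) = (0, 1) we minimise over 4 possible intermediate vertex sequences; the minimum is 12, attained along the walk 0 → 1 → 1 → 1.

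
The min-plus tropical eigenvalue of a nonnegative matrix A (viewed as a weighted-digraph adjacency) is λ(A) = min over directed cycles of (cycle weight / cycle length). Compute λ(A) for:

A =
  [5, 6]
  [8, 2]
λ(A) = 2

Enumerate directed cycles and compute their means (weight / length). Sample:
  cycle 0 → 0: weight = 5, length = 1, mean = 5/1 ≈ 5.000
  cycle 1 → 1: weight = 2, length = 1, mean = 2/1 ≈ 2.000
  cycle 0 → 1 → 0: weight = 14, length = 2, mean = 14/2 ≈ 7.000
  cycle 1 → 0 → 1: weight = 14, length = 2, mean = 14/2 ≈ 7.000
Minimum mean = 2.000, attained e.g. along the cycle 1 → 1 with weight 2 and length 1. So λ(A) = 2/1 = 2.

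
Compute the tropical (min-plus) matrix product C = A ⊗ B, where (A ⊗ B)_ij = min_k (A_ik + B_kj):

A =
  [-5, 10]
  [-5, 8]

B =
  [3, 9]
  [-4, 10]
A ⊗ B =
  [-2, 4]
  [-2, 4]

Apply the min-plus product entry-by-entry:
  C[0][0] = min over k of (A[0][0] + B[0][0] = -5 + 3 = -2, A[0][1] + B[1][0] = 10 + -4 = 6) = -2 (attained at k = 0)
  C[0][1] = min over k of (A[0][0] + B[0][1] = -5 + 9 = 4, A[0][1] + B[1][1] = 10 + 10 = 20) = 4 (attained at k = 0)
  C[1][0] = min over k of (A[1][0] + B[0][0] = -5 + 3 = -2, A[1][1] + B[1][0] = 8 + -4 = 4) = -2 (attained at k = 0)
  C[1][1] = min over k of (A[1][0] + B[0][1] = -5 + 9 = 4, A[1][1] + B[1][1] = 8 + 10 = 18) = 4 (attained at k = 0)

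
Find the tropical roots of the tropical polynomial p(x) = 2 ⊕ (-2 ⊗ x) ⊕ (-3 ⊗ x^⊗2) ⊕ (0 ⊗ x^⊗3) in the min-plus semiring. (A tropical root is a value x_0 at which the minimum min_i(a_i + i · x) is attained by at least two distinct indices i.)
Roots: {-3, 1, 4}

Each tropical root is a break point of the lower envelope of the lines y = a_i + i · x (there are 4 lines, with slopes 0, 1, ..., 3). Only the lines that attain the minimum somewhere contribute to roots; other lines are dominated. Here the surviving (envelope) indices are i = 3, i = 2, i = 1, i = 0.
Intersections between consecutive envelope lines give the roots: for adjacent envelope indices i < j the intersection is x = (a_i − a_j) / (j − i). Reading off the sorted break points: {-3, 1, 4}.
Verification: at each break x_0, at least two indices attain the minimum of min_i(a_i + i · x_0).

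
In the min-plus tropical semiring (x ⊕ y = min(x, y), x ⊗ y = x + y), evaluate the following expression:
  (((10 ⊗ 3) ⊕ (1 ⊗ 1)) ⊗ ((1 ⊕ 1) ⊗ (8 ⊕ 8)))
(((10 ⊗ 3) ⊕ (1 ⊗ 1)) ⊗ ((1 ⊕ 1) ⊗ (8 ⊕ 8))) = 11

Expand innermost to outermost. Recall ⊕ takes the minimum of its arguments and ⊗ takes their sum. Working out the expression (((10 ⊗ 3) ⊕ (1 ⊗ 1)) ⊗ ((1 ⊕ 1) ⊗ (8 ⊕ 8))) gives 11.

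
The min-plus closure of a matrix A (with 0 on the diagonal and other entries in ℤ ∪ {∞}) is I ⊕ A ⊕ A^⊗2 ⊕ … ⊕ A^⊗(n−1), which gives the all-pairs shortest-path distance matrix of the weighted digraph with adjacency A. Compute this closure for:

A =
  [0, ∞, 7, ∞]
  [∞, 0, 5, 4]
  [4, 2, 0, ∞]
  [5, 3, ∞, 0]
Closure =
  [0, 9, 7, 13]
  [9, 0, 5, 4]
  [4, 2, 0, 6]
  [5, 3, 8, 0]

This is the Floyd-Warshall all-pairs shortest-path computation. For each intermediate vertex k = 0, 1, …, 3, update dist[i][j] ← min(dist[i][j], dist[i][k] + dist[k][j]). The final matrix gives, for each (i, j), the minimum total weight of any directed path from i to j (possibly empty when i = j).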